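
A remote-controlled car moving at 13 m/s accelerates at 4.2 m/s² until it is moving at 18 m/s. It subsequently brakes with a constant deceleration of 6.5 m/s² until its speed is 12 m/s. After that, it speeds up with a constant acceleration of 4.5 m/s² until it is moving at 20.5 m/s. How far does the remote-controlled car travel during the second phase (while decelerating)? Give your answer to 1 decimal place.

Phase 1 (accelerating): v₀ = 13.0 m/s, a = 4.2 m/s².
v = v₀ + at → t = (18 − 13.0) / 4.2 = 1.19 s
v² = v₀² + 2aΔx → Δx = (18² − 13.0²)/(2·4.2) = 18.5 m

Phase 2 (decelerating): v₀ = 18.0 m/s, a = -6.5 m/s².
v = v₀ + at → t = (12 − 18.0) / -6.5 = 0.923 s
v² = v₀² + 2aΔx → Δx = (12² − 18.0²)/(2·-6.5) = 13.8 m
Distance in phase 2 = 13.8 m

13.8 m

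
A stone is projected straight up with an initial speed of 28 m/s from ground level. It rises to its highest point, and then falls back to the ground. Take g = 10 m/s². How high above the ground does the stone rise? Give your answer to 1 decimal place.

39.2 m

Phase 1 (rising): v₀ = 28.0 m/s, a = -10 m/s².
v = v₀ + at → t = (0 − 28.0) / -10 = 2.80 s
v² = v₀² + 2aΔx → Δx = (0² − 28.0²)/(2·-10) = 39.2 m
Maximum height = 39.2 m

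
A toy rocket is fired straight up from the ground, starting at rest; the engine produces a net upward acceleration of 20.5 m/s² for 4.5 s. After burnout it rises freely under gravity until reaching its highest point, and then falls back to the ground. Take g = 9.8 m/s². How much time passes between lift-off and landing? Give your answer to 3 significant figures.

25.4 s

Phase 1 (powered ascent): v₀ = 0 m/s, a = 20.5 m/s².
v = v₀ + at = 0 + (20.5)(4.5) = 92.2 m/s
Δx = v₀t + ½at² = 0·4.5 + 0.5·20.5·4.5² = 208 m

Phase 2 (coasting upward): v₀ = 92.2 m/s, a = -9.8 m/s².
v = v₀ + at → t = (0 − 92.2) / -9.8 = 9.41 s
v² = v₀² + 2aΔx → Δx = (0² − 92.2²)/(2·-9.8) = 434 m

Phase 3 (free fall): v₀ = 0 m/s, a = -9.8 m/s².
Falls 642 m from rest: t = √(2·642/9.8) = 11.4 s; v = g·t = 112 m/s.
Total time = 4.50 + 9.41 + 11.4 = 25.4 s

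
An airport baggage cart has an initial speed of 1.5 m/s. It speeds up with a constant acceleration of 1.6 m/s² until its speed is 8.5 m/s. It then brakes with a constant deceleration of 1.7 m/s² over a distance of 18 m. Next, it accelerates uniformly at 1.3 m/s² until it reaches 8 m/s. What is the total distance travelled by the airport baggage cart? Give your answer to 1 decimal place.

Phase 1 (accelerating): v₀ = 1.50 m/s, a = 1.6 m/s².
v = v₀ + at → t = (8.5 − 1.50) / 1.6 = 4.38 s
v² = v₀² + 2aΔx → Δx = (8.5² − 1.50²)/(2·1.6) = 21.9 m

Phase 2 (decelerating): v₀ = 8.50 m/s, a = -1.7 m/s².
v² = v₀² + 2aΔx = 8.50² + 2·-1.7·18 = 11.1 → v = 3.32 m/s
t = (v − v₀)/a = (3.32 − 8.50)/-1.7 = 3.04 s

Phase 3 (accelerating): v₀ = 3.32 m/s, a = 1.3 m/s².
v = v₀ + at → t = (8 − 3.32) / 1.3 = 3.60 s
v² = v₀² + 2aΔx → Δx = (8² − 3.32²)/(2·1.3) = 20.4 m
Total distance = 21.9 + 18.0 + 20.4 = 60.2 m

60.2 m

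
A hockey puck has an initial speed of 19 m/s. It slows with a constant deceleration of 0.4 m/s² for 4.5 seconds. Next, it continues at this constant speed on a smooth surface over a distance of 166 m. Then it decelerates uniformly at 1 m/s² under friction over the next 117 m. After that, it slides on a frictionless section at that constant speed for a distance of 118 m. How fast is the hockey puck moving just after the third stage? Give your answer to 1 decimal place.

7.9 m/s

Phase 1 (decelerating): v₀ = 19.0 m/s, a = -0.4 m/s².
v = v₀ + at = 19.0 + (-0.4)(4.5) = 17.2 m/s
Δx = v₀t + ½at² = 19.0·4.5 + 0.5·-0.4·4.5² = 81.5 m

Phase 2 (constant speed): v₀ = 17.2 m/s, a = 0 m/s².
Constant speed: t = d/v = 166/17.2 = 9.65 s

Phase 3 (decelerating): v₀ = 17.2 m/s, a = -1 m/s².
v² = v₀² + 2aΔx = 17.2² + 2·-1·117 = 61.8 → v = 7.86 m/s
t = (v − v₀)/a = (7.86 − 17.2)/-1 = 9.34 s
Speed at end of phase 3 = 7.86 m/s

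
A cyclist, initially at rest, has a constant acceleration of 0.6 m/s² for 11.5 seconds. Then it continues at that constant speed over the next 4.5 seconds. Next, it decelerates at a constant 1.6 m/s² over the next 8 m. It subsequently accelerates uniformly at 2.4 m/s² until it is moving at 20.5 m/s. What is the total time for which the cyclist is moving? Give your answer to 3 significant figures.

Phase 1 (accelerating): v₀ = 0 m/s, a = 0.6 m/s².
v = v₀ + at = 0 + (0.6)(11.5) = 6.90 m/s
Δx = v₀t + ½at² = 0·11.5 + 0.5·0.6·11.5² = 39.7 m

Phase 2 (constant speed): v₀ = 6.90 m/s, a = 0 m/s².
v = v₀ + at = 6.90 + (0)(4.5) = 6.90 m/s
Δx = v₀t + ½at² = 6.90·4.5 + 0.5·0·4.5² = 31.0 m

Phase 3 (decelerating): v₀ = 6.90 m/s, a = -1.6 m/s².
v² = v₀² + 2aΔx = 6.90² + 2·-1.6·8 = 22.0 → v = 4.69 m/s
t = (v − v₀)/a = (4.69 − 6.90)/-1.6 = 1.38 s

Phase 4 (accelerating): v₀ = 4.69 m/s, a = 2.4 m/s².
v = v₀ + at → t = (20.5 − 4.69) / 2.4 = 6.59 s
v² = v₀² + 2aΔx → Δx = (20.5² − 4.69²)/(2·2.4) = 83.0 m
Total time = 11.5 + 4.50 + 1.38 + 6.59 = 24.0 s

24.0 s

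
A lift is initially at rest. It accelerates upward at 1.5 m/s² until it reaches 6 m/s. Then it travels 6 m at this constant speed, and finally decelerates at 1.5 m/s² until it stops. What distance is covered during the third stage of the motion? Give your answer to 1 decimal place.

Phase 1 (accelerating): v₀ = 0 m/s, a = 1.5 m/s².
v = v₀ + at → t = (6 − 0) / 1.5 = 4.00 s
v² = v₀² + 2aΔx → Δx = (6² − 0²)/(2·1.5) = 12.0 m

Phase 2 (constant speed): v₀ = 6.00 m/s, a = 0 m/s².
Constant speed: t = d/v = 6/6.00 = 1.00 s

Phase 3 (decelerating): v₀ = 6.00 m/s, a = -1.5 m/s².
v = v₀ + at → t = (0 − 6.00) / -1.5 = 4.00 s
v² = v₀² + 2aΔx → Δx = (0² − 6.00²)/(2·-1.5) = 12.0 m
Distance in phase 3 = 12.0 m

12.0 m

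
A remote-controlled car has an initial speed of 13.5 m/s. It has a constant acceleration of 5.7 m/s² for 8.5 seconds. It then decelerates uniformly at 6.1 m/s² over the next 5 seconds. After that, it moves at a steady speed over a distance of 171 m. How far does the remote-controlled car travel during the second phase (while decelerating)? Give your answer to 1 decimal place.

Phase 1 (accelerating): v₀ = 13.5 m/s, a = 5.7 m/s².
v = v₀ + at = 13.5 + (5.7)(8.5) = 62.0 m/s
Δx = v₀t + ½at² = 13.5·8.5 + 0.5·5.7·8.5² = 321 m

Phase 2 (decelerating): v₀ = 62.0 m/s, a = -6.1 m/s².
v = v₀ + at = 62.0 + (-6.1)(5) = 31.5 m/s
Δx = v₀t + ½at² = 62.0·5 + 0.5·-6.1·5² = 234 m
Distance in phase 2 = 234 m

233.5 m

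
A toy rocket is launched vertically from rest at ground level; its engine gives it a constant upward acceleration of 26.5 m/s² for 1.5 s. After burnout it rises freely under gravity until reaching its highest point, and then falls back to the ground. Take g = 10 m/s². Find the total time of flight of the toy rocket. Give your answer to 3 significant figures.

10.1 s

Phase 1 (powered ascent): v₀ = 0 m/s, a = 26.5 m/s².
v = v₀ + at = 0 + (26.5)(1.5) = 39.8 m/s
Δx = v₀t + ½at² = 0·1.5 + 0.5·26.5·1.5² = 29.8 m

Phase 2 (coasting upward): v₀ = 39.8 m/s, a = -10 m/s².
v = v₀ + at → t = (0 − 39.8) / -10 = 3.98 s
v² = v₀² + 2aΔx → Δx = (0² − 39.8²)/(2·-10) = 79.0 m

Phase 3 (free fall): v₀ = 0 m/s, a = -10 m/s².
Falls 109 m from rest: t = √(2·109/10) = 4.67 s; v = g·t = 46.7 m/s.
Total time = 1.50 + 3.98 + 4.67 = 10.1 s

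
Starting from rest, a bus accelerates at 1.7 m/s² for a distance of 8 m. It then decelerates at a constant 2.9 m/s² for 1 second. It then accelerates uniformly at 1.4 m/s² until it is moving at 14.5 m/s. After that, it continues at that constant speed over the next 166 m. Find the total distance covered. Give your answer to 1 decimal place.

250.9 m

Phase 1 (accelerating): v₀ = 0 m/s, a = 1.7 m/s².
v² = v₀² + 2aΔx = 0² + 2·1.7·8 = 27.2 → v = 5.22 m/s
t = (v − v₀)/a = (5.22 − 0)/1.7 = 3.07 s

Phase 2 (decelerating): v₀ = 5.22 m/s, a = -2.9 m/s².
v = v₀ + at = 5.22 + (-2.9)(1) = 2.32 m/s
Δx = v₀t + ½at² = 5.22·1 + 0.5·-2.9·1² = 3.77 m

Phase 3 (accelerating): v₀ = 2.32 m/s, a = 1.4 m/s².
v = v₀ + at → t = (14.5 − 2.32) / 1.4 = 8.70 s
v² = v₀² + 2aΔx → Δx = (14.5² − 2.32²)/(2·1.4) = 73.2 m

Phase 4 (constant speed): v₀ = 14.5 m/s, a = 0 m/s².
Constant speed: t = d/v = 166/14.5 = 11.4 s
Total distance = 8.00 + 3.77 + 73.2 + 166 = 251 m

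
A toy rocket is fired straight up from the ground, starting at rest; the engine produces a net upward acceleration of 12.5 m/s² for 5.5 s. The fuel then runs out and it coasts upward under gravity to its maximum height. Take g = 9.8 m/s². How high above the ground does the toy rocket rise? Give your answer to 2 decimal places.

Phase 1 (powered ascent): v₀ = 0 m/s, a = 12.5 m/s².
v = v₀ + at = 0 + (12.5)(5.5) = 68.8 m/s
Δx = v₀t + ½at² = 0·5.5 + 0.5·12.5·5.5² = 189 m

Phase 2 (coasting upward): v₀ = 68.8 m/s, a = -9.8 m/s².
v = v₀ + at → t = (0 − 68.8) / -9.8 = 7.02 s
v² = v₀² + 2aΔx → Δx = (0² − 68.8²)/(2·-9.8) = 241 m
Maximum height = 189 + 241 = 430 m

430.21 m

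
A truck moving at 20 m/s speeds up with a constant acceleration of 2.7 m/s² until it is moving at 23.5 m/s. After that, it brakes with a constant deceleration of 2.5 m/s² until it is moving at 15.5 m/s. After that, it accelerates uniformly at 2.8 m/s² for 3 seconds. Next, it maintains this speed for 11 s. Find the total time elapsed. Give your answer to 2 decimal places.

18.50 s

Phase 1 (accelerating): v₀ = 20.0 m/s, a = 2.7 m/s².
v = v₀ + at → t = (23.5 − 20.0) / 2.7 = 1.30 s
v² = v₀² + 2aΔx → Δx = (23.5² − 20.0²)/(2·2.7) = 28.2 m

Phase 2 (decelerating): v₀ = 23.5 m/s, a = -2.5 m/s².
v = v₀ + at → t = (15.5 − 23.5) / -2.5 = 3.20 s
v² = v₀² + 2aΔx → Δx = (15.5² − 23.5²)/(2·-2.5) = 62.4 m

Phase 3 (accelerating): v₀ = 15.5 m/s, a = 2.8 m/s².
v = v₀ + at = 15.5 + (2.8)(3) = 23.9 m/s
Δx = v₀t + ½at² = 15.5·3 + 0.5·2.8·3² = 59.1 m

Phase 4 (constant speed): v₀ = 23.9 m/s, a = 0 m/s².
v = v₀ + at = 23.9 + (0)(11) = 23.9 m/s
Δx = v₀t + ½at² = 23.9·11 + 0.5·0·11² = 263 m
Total time = 1.30 + 3.20 + 3.00 + 11.0 = 18.5 s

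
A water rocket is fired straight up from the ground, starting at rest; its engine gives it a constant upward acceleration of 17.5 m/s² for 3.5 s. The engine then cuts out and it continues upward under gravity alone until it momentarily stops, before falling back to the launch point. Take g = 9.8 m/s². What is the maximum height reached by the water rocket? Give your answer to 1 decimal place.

298.6 m

Phase 1 (powered ascent): v₀ = 0 m/s, a = 17.5 m/s².
v = v₀ + at = 0 + (17.5)(3.5) = 61.2 m/s
Δx = v₀t + ½at² = 0·3.5 + 0.5·17.5·3.5² = 107 m

Phase 2 (coasting upward): v₀ = 61.2 m/s, a = -9.8 m/s².
v = v₀ + at → t = (0 − 61.2) / -9.8 = 6.25 s
v² = v₀² + 2aΔx → Δx = (0² − 61.2²)/(2·-9.8) = 191 m
Maximum height = 107 + 191 = 299 m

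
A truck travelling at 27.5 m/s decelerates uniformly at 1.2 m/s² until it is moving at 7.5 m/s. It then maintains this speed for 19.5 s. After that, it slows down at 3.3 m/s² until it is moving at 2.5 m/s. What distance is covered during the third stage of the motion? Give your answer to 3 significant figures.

7.58 m

Phase 1 (decelerating): v₀ = 27.5 m/s, a = -1.2 m/s².
v = v₀ + at → t = (7.5 − 27.5) / -1.2 = 16.7 s
v² = v₀² + 2aΔx → Δx = (7.5² − 27.5²)/(2·-1.2) = 292 m

Phase 2 (constant speed): v₀ = 7.50 m/s, a = 0 m/s².
v = v₀ + at = 7.50 + (0)(19.5) = 7.50 m/s
Δx = v₀t + ½at² = 7.50·19.5 + 0.5·0·19.5² = 146 m

Phase 3 (decelerating): v₀ = 7.50 m/s, a = -3.3 m/s².
v = v₀ + at → t = (2.5 − 7.50) / -3.3 = 1.52 s
v² = v₀² + 2aΔx → Δx = (2.5² − 7.50²)/(2·-3.3) = 7.58 m
Distance in phase 3 = 7.58 m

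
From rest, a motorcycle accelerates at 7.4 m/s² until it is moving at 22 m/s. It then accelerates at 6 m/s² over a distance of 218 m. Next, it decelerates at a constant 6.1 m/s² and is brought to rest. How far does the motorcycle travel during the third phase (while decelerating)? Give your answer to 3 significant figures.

Phase 1 (accelerating): v₀ = 0 m/s, a = 7.4 m/s².
v = v₀ + at → t = (22 − 0) / 7.4 = 2.97 s
v² = v₀² + 2aΔx → Δx = (22² − 0²)/(2·7.4) = 32.7 m

Phase 2 (accelerating): v₀ = 22.0 m/s, a = 6 m/s².
v² = v₀² + 2aΔx = 22.0² + 2·6·218 = 3100 → v = 55.7 m/s
t = (v − v₀)/a = (55.7 − 22.0)/6 = 5.61 s

Phase 3 (decelerating): v₀ = 55.7 m/s, a = -6.1 m/s².
v = v₀ + at → t = (0 − 55.7) / -6.1 = 9.13 s
v² = v₀² + 2aΔx → Δx = (0² − 55.7²)/(2·-6.1) = 254 m
Distance in phase 3 = 254 m

254 m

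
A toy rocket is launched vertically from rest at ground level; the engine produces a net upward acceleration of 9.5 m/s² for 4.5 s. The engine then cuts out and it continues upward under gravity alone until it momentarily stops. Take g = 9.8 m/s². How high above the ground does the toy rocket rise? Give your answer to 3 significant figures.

Phase 1 (powered ascent): v₀ = 0 m/s, a = 9.5 m/s².
v = v₀ + at = 0 + (9.5)(4.5) = 42.8 m/s
Δx = v₀t + ½at² = 0·4.5 + 0.5·9.5·4.5² = 96.2 m

Phase 2 (coasting upward): v₀ = 42.8 m/s, a = -9.8 m/s².
v = v₀ + at → t = (0 − 42.8) / -9.8 = 4.36 s
v² = v₀² + 2aΔx → Δx = (0² − 42.8²)/(2·-9.8) = 93.2 m
Maximum height = 96.2 + 93.2 = 189 m

189 m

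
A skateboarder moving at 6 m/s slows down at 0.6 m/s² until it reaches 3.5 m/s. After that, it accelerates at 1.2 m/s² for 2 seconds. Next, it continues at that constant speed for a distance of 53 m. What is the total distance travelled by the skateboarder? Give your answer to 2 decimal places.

82.19 m

Phase 1 (decelerating): v₀ = 6.00 m/s, a = -0.6 m/s².
v = v₀ + at → t = (3.5 − 6.00) / -0.6 = 4.17 s
v² = v₀² + 2aΔx → Δx = (3.5² − 6.00²)/(2·-0.6) = 19.8 m

Phase 2 (accelerating): v₀ = 3.50 m/s, a = 1.2 m/s².
v = v₀ + at = 3.50 + (1.2)(2) = 5.90 m/s
Δx = v₀t + ½at² = 3.50·2 + 0.5·1.2·2² = 9.40 m

Phase 3 (constant speed): v₀ = 5.90 m/s, a = 0 m/s².
Constant speed: t = d/v = 53/5.90 = 8.98 s
Total distance = 19.8 + 9.40 + 53.0 = 82.2 m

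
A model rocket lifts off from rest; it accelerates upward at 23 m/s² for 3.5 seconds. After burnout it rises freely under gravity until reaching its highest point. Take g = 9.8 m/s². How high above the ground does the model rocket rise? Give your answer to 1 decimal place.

Phase 1 (powered ascent): v₀ = 0 m/s, a = 23 m/s².
v = v₀ + at = 0 + (23)(3.5) = 80.5 m/s
Δx = v₀t + ½at² = 0·3.5 + 0.5·23·3.5² = 141 m

Phase 2 (coasting upward): v₀ = 80.5 m/s, a = -9.8 m/s².
v = v₀ + at → t = (0 − 80.5) / -9.8 = 8.21 s
v² = v₀² + 2aΔx → Δx = (0² − 80.5²)/(2·-9.8) = 331 m
Maximum height = 141 + 331 = 472 m

471.5 m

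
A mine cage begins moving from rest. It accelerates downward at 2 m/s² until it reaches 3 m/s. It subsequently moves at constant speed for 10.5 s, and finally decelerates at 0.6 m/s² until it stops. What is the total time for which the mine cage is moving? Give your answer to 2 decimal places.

Phase 1 (accelerating): v₀ = 0 m/s, a = 2 m/s².
v = v₀ + at → t = (3 − 0) / 2 = 1.50 s
v² = v₀² + 2aΔx → Δx = (3² − 0²)/(2·2) = 2.25 m

Phase 2 (constant speed): v₀ = 3.00 m/s, a = 0 m/s².
v = v₀ + at = 3.00 + (0)(10.5) = 3.00 m/s
Δx = v₀t + ½at² = 3.00·10.5 + 0.5·0·10.5² = 31.5 m

Phase 3 (decelerating): v₀ = 3.00 m/s, a = -0.6 m/s².
v = v₀ + at → t = (0 − 3.00) / -0.6 = 5.00 s
v² = v₀² + 2aΔx → Δx = (0² − 3.00²)/(2·-0.6) = 7.50 m
Total time = 1.50 + 10.5 + 5.00 = 17.0 s

17.00 s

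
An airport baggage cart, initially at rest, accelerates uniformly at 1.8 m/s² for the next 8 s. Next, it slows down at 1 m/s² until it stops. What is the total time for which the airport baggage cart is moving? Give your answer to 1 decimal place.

22.4 s

Phase 1 (accelerating): v₀ = 0 m/s, a = 1.8 m/s².
v = v₀ + at = 0 + (1.8)(8) = 14.4 m/s
Δx = v₀t + ½at² = 0·8 + 0.5·1.8·8² = 57.6 m

Phase 2 (decelerating): v₀ = 14.4 m/s, a = -1 m/s².
v = v₀ + at → t = (0 − 14.4) / -1 = 14.4 s
v² = v₀² + 2aΔx → Δx = (0² − 14.4²)/(2·-1) = 104 m
Total time = 8.00 + 14.4 = 22.4 s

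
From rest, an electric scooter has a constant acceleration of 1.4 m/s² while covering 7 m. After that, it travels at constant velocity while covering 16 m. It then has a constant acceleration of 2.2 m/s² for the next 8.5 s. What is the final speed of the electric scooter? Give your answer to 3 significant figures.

Phase 1 (accelerating): v₀ = 0 m/s, a = 1.4 m/s².
v² = v₀² + 2aΔx = 0² + 2·1.4·7 = 19.6 → v = 4.43 m/s
t = (v − v₀)/a = (4.43 − 0)/1.4 = 3.16 s

Phase 2 (constant speed): v₀ = 4.43 m/s, a = 0 m/s².
Constant speed: t = d/v = 16/4.43 = 3.61 s

Phase 3 (accelerating): v₀ = 4.43 m/s, a = 2.2 m/s².
v = v₀ + at = 4.43 + (2.2)(8.5) = 23.1 m/s
Δx = v₀t + ½at² = 4.43·8.5 + 0.5·2.2·8.5² = 117 m
Final speed = 23.1 m/s

23.1 m/s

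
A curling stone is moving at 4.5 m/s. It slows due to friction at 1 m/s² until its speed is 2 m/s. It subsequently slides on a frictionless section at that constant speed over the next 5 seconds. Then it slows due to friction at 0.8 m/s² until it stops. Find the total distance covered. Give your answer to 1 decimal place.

Phase 1 (decelerating): v₀ = 4.50 m/s, a = -1 m/s².
v = v₀ + at → t = (2 − 4.50) / -1 = 2.50 s
v² = v₀² + 2aΔx → Δx = (2² − 4.50²)/(2·-1) = 8.12 m

Phase 2 (constant speed): v₀ = 2.00 m/s, a = 0 m/s².
v = v₀ + at = 2.00 + (0)(5) = 2.00 m/s
Δx = v₀t + ½at² = 2.00·5 + 0.5·0·5² = 10.0 m

Phase 3 (decelerating): v₀ = 2.00 m/s, a = -0.8 m/s².
v = v₀ + at → t = (0 − 2.00) / -0.8 = 2.50 s
v² = v₀² + 2aΔx → Δx = (0² − 2.00²)/(2·-0.8) = 2.50 m
Total distance = 8.12 + 10.0 + 2.50 = 20.6 m

20.6 m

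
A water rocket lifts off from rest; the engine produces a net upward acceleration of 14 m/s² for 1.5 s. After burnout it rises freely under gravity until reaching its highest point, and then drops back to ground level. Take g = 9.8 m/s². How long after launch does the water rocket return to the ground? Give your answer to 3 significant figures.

Phase 1 (powered ascent): v₀ = 0 m/s, a = 14 m/s².
v = v₀ + at = 0 + (14)(1.5) = 21.0 m/s
Δx = v₀t + ½at² = 0·1.5 + 0.5·14·1.5² = 15.8 m

Phase 2 (coasting upward): v₀ = 21.0 m/s, a = -9.8 m/s².
v = v₀ + at → t = (0 − 21.0) / -9.8 = 2.14 s
v² = v₀² + 2aΔx → Δx = (0² − 21.0²)/(2·-9.8) = 22.5 m

Phase 3 (free fall): v₀ = 0 m/s, a = -9.8 m/s².
Falls 38.2 m from rest: t = √(2·38.2/9.8) = 2.79 s; v = g·t = 27.4 m/s.
Total time = 1.50 + 2.14 + 2.79 = 6.44 s

6.44 s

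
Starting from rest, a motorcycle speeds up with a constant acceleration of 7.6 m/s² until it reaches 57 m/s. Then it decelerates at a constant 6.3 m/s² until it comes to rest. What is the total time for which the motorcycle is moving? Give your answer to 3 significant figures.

16.5 s

Phase 1 (accelerating): v₀ = 0 m/s, a = 7.6 m/s².
v = v₀ + at → t = (57 − 0) / 7.6 = 7.50 s
v² = v₀² + 2aΔx → Δx = (57² − 0²)/(2·7.6) = 214 m

Phase 2 (decelerating): v₀ = 57.0 m/s, a = -6.3 m/s².
v = v₀ + at → t = (0 − 57.0) / -6.3 = 9.05 s
v² = v₀² + 2aΔx → Δx = (0² − 57.0²)/(2·-6.3) = 258 m
Total time = 7.50 + 9.05 = 16.5 s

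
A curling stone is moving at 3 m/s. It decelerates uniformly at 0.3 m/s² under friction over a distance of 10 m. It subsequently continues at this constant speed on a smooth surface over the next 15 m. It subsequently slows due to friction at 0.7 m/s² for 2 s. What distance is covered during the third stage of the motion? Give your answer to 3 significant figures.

2.06 m

Phase 1 (decelerating): v₀ = 3.00 m/s, a = -0.3 m/s².
v² = v₀² + 2aΔx = 3.00² + 2·-0.3·10 = 3.00 → v = 1.73 m/s
t = (v − v₀)/a = (1.73 − 3.00)/-0.3 = 4.23 s

Phase 2 (constant speed): v₀ = 1.73 m/s, a = 0 m/s².
Constant speed: t = d/v = 15/1.73 = 8.66 s

Phase 3 (decelerating): v₀ = 1.73 m/s, a = -0.7 m/s².
v = v₀ + at = 1.73 + (-0.7)(2) = 0.332 m/s
Δx = v₀t + ½at² = 1.73·2 + 0.5·-0.7·2² = 2.06 m
Distance in phase 3 = 2.06 m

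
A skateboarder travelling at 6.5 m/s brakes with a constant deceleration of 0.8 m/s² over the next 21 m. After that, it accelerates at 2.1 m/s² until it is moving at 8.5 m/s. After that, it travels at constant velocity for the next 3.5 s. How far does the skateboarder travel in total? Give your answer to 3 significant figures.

Phase 1 (decelerating): v₀ = 6.50 m/s, a = -0.8 m/s².
v² = v₀² + 2aΔx = 6.50² + 2·-0.8·21 = 8.65 → v = 2.94 m/s
t = (v − v₀)/a = (2.94 − 6.50)/-0.8 = 4.45 s

Phase 2 (accelerating): v₀ = 2.94 m/s, a = 2.1 m/s².
v = v₀ + at → t = (8.5 − 2.94) / 2.1 = 2.65 s
v² = v₀² + 2aΔx → Δx = (8.5² − 2.94²)/(2·2.1) = 15.1 m

Phase 3 (constant speed): v₀ = 8.50 m/s, a = 0 m/s².
v = v₀ + at = 8.50 + (0)(3.5) = 8.50 m/s
Δx = v₀t + ½at² = 8.50·3.5 + 0.5·0·3.5² = 29.8 m
Total distance = 21.0 + 15.1 + 29.8 = 65.9 m

65.9 m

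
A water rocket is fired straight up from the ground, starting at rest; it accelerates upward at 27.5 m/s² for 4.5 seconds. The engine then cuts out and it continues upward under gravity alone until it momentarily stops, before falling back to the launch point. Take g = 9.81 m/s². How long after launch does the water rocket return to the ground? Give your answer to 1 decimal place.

Phase 1 (powered ascent): v₀ = 0 m/s, a = 27.5 m/s².
v = v₀ + at = 0 + (27.5)(4.5) = 124 m/s
Δx = v₀t + ½at² = 0·4.5 + 0.5·27.5·4.5² = 278 m

Phase 2 (coasting upward): v₀ = 124 m/s, a = -9.81 m/s².
v = v₀ + at → t = (0 − 124) / -9.81 = 12.6 s
v² = v₀² + 2aΔx → Δx = (0² − 124²)/(2·-9.81) = 781 m

Phase 3 (free fall): v₀ = 0 m/s, a = -9.81 m/s².
Falls 1060 m from rest: t = √(2·1060/9.81) = 14.7 s; v = g·t = 144 m/s.
Total time = 4.50 + 12.6 + 14.7 = 31.8 s

31.8 s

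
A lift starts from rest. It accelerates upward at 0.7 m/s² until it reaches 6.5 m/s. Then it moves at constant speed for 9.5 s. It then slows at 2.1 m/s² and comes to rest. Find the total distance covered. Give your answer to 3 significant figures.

102 m

Phase 1 (accelerating): v₀ = 0 m/s, a = 0.7 m/s².
v = v₀ + at → t = (6.5 − 0) / 0.7 = 9.29 s
v² = v₀² + 2aΔx → Δx = (6.5² − 0²)/(2·0.7) = 30.2 m

Phase 2 (constant speed): v₀ = 6.50 m/s, a = 0 m/s².
v = v₀ + at = 6.50 + (0)(9.5) = 6.50 m/s
Δx = v₀t + ½at² = 6.50·9.5 + 0.5·0·9.5² = 61.8 m

Phase 3 (decelerating): v₀ = 6.50 m/s, a = -2.1 m/s².
v = v₀ + at → t = (0 − 6.50) / -2.1 = 3.10 s
v² = v₀² + 2aΔx → Δx = (0² − 6.50²)/(2·-2.1) = 10.1 m
Total distance = 30.2 + 61.8 + 10.1 = 102 m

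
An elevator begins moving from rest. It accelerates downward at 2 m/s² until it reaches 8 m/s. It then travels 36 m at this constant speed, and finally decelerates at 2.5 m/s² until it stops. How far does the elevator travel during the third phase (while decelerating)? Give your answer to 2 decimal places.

12.80 m

Phase 1 (accelerating): v₀ = 0 m/s, a = 2 m/s².
v = v₀ + at → t = (8 − 0) / 2 = 4.00 s
v² = v₀² + 2aΔx → Δx = (8² − 0²)/(2·2) = 16.0 m

Phase 2 (constant speed): v₀ = 8.00 m/s, a = 0 m/s².
Constant speed: t = d/v = 36/8.00 = 4.50 s

Phase 3 (decelerating): v₀ = 8.00 m/s, a = -2.5 m/s².
v = v₀ + at → t = (0 − 8.00) / -2.5 = 3.20 s
v² = v₀² + 2aΔx → Δx = (0² − 8.00²)/(2·-2.5) = 12.8 m
Distance in phase 3 = 12.8 m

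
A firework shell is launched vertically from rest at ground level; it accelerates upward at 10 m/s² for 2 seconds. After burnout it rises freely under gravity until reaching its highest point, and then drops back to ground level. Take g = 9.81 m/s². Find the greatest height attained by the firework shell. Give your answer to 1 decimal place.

40.4 m

Phase 1 (powered ascent): v₀ = 0 m/s, a = 10 m/s².
v = v₀ + at = 0 + (10)(2) = 20.0 m/s
Δx = v₀t + ½at² = 0·2 + 0.5·10·2² = 20.0 m

Phase 2 (coasting upward): v₀ = 20.0 m/s, a = -9.81 m/s².
v = v₀ + at → t = (0 − 20.0) / -9.81 = 2.04 s
v² = v₀² + 2aΔx → Δx = (0² − 20.0²)/(2·-9.81) = 20.4 m
Maximum height = 20.0 + 20.4 = 40.4 m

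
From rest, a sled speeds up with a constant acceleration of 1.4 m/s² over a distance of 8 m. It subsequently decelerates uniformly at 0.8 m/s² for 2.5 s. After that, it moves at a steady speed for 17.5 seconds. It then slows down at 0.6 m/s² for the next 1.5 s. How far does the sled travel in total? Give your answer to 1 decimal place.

Phase 1 (accelerating): v₀ = 0 m/s, a = 1.4 m/s².
v² = v₀² + 2aΔx = 0² + 2·1.4·8 = 22.4 → v = 4.73 m/s
t = (v − v₀)/a = (4.73 − 0)/1.4 = 3.38 s

Phase 2 (decelerating): v₀ = 4.73 m/s, a = -0.8 m/s².
v = v₀ + at = 4.73 + (-0.8)(2.5) = 2.73 m/s
Δx = v₀t + ½at² = 4.73·2.5 + 0.5·-0.8·2.5² = 9.33 m

Phase 3 (constant speed): v₀ = 2.73 m/s, a = 0 m/s².
v = v₀ + at = 2.73 + (0)(17.5) = 2.73 m/s
Δx = v₀t + ½at² = 2.73·17.5 + 0.5·0·17.5² = 47.8 m

Phase 4 (decelerating): v₀ = 2.73 m/s, a = -0.6 m/s².
v = v₀ + at = 2.73 + (-0.6)(1.5) = 1.83 m/s
Δx = v₀t + ½at² = 2.73·1.5 + 0.5·-0.6·1.5² = 3.42 m
Total distance = 8.00 + 9.33 + 47.8 + 3.42 = 68.6 m

68.6 m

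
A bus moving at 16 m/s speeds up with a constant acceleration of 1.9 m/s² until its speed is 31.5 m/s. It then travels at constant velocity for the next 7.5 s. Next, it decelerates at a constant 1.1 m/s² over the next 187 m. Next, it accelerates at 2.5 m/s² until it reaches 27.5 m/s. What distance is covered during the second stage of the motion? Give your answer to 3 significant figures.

Phase 1 (accelerating): v₀ = 16.0 m/s, a = 1.9 m/s².
v = v₀ + at → t = (31.5 − 16.0) / 1.9 = 8.16 s
v² = v₀² + 2aΔx → Δx = (31.5² − 16.0²)/(2·1.9) = 194 m

Phase 2 (constant speed): v₀ = 31.5 m/s, a = 0 m/s².
v = v₀ + at = 31.5 + (0)(7.5) = 31.5 m/s
Δx = v₀t + ½at² = 31.5·7.5 + 0.5·0·7.5² = 236 m
Distance in phase 2 = 236 m

236 m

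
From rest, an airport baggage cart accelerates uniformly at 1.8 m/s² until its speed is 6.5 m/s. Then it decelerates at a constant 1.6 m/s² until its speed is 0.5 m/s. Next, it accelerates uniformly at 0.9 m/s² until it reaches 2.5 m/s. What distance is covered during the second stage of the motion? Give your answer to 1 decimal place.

Phase 1 (accelerating): v₀ = 0 m/s, a = 1.8 m/s².
v = v₀ + at → t = (6.5 − 0) / 1.8 = 3.61 s
v² = v₀² + 2aΔx → Δx = (6.5² − 0²)/(2·1.8) = 11.7 m

Phase 2 (decelerating): v₀ = 6.50 m/s, a = -1.6 m/s².
v = v₀ + at → t = (0.5 − 6.50) / -1.6 = 3.75 s
v² = v₀² + 2aΔx → Δx = (0.5² − 6.50²)/(2·-1.6) = 13.1 m
Distance in phase 2 = 13.1 m

13.1 m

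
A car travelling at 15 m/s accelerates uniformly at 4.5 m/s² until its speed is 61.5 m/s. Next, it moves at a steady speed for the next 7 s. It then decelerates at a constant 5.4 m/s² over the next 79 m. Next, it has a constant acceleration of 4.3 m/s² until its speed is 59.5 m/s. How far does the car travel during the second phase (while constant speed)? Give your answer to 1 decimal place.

Phase 1 (accelerating): v₀ = 15.0 m/s, a = 4.5 m/s².
v = v₀ + at → t = (61.5 − 15.0) / 4.5 = 10.3 s
v² = v₀² + 2aΔx → Δx = (61.5² − 15.0²)/(2·4.5) = 395 m

Phase 2 (constant speed): v₀ = 61.5 m/s, a = 0 m/s².
v = v₀ + at = 61.5 + (0)(7) = 61.5 m/s
Δx = v₀t + ½at² = 61.5·7 + 0.5·0·7² = 430 m
Distance in phase 2 = 430 m

430.5 m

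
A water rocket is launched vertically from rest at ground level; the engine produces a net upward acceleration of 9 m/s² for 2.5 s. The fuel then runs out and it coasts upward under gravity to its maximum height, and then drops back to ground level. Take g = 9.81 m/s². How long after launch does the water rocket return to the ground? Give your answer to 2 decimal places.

8.11 s

Phase 1 (powered ascent): v₀ = 0 m/s, a = 9 m/s².
v = v₀ + at = 0 + (9)(2.5) = 22.5 m/s
Δx = v₀t + ½at² = 0·2.5 + 0.5·9·2.5² = 28.1 m

Phase 2 (coasting upward): v₀ = 22.5 m/s, a = -9.81 m/s².
v = v₀ + at → t = (0 − 22.5) / -9.81 = 2.29 s
v² = v₀² + 2aΔx → Δx = (0² − 22.5²)/(2·-9.81) = 25.8 m

Phase 3 (free fall): v₀ = 0 m/s, a = -9.81 m/s².
Falls 53.9 m from rest: t = √(2·53.9/9.81) = 3.32 s; v = g·t = 32.5 m/s.
Total time = 2.50 + 2.29 + 3.32 = 8.11 s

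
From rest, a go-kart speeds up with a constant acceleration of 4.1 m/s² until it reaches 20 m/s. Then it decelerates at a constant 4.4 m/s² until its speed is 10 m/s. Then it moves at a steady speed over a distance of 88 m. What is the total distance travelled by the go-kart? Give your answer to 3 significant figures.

Phase 1 (accelerating): v₀ = 0 m/s, a = 4.1 m/s².
v = v₀ + at → t = (20 − 0) / 4.1 = 4.88 s
v² = v₀² + 2aΔx → Δx = (20² − 0²)/(2·4.1) = 48.8 m

Phase 2 (decelerating): v₀ = 20.0 m/s, a = -4.4 m/s².
v = v₀ + at → t = (10 − 20.0) / -4.4 = 2.27 s
v² = v₀² + 2aΔx → Δx = (10² − 20.0²)/(2·-4.4) = 34.1 m

Phase 3 (constant speed): v₀ = 10.0 m/s, a = 0 m/s².
Constant speed: t = d/v = 88/10.0 = 8.80 s
Total distance = 48.8 + 34.1 + 88.0 = 171 m

171 m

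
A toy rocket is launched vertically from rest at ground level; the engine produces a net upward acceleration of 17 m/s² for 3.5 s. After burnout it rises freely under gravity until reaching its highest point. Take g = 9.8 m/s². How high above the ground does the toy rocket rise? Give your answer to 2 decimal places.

284.75 m

Phase 1 (powered ascent): v₀ = 0 m/s, a = 17 m/s².
v = v₀ + at = 0 + (17)(3.5) = 59.5 m/s
Δx = v₀t + ½at² = 0·3.5 + 0.5·17·3.5² = 104 m

Phase 2 (coasting upward): v₀ = 59.5 m/s, a = -9.8 m/s².
v = v₀ + at → t = (0 − 59.5) / -9.8 = 6.07 s
v² = v₀² + 2aΔx → Δx = (0² − 59.5²)/(2·-9.8) = 181 m
Maximum height = 104 + 181 = 285 m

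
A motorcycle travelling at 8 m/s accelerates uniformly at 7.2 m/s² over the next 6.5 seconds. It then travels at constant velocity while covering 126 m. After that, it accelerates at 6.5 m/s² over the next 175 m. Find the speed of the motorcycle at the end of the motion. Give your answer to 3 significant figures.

Phase 1 (accelerating): v₀ = 8.00 m/s, a = 7.2 m/s².
v = v₀ + at = 8.00 + (7.2)(6.5) = 54.8 m/s
Δx = v₀t + ½at² = 8.00·6.5 + 0.5·7.2·6.5² = 204 m

Phase 2 (constant speed): v₀ = 54.8 m/s, a = 0 m/s².
Constant speed: t = d/v = 126/54.8 = 2.30 s

Phase 3 (accelerating): v₀ = 54.8 m/s, a = 6.5 m/s².
v² = v₀² + 2aΔx = 54.8² + 2·6.5·175 = 5280 → v = 72.7 m/s
t = (v − v₀)/a = (72.7 − 54.8)/6.5 = 2.75 s
Final speed = 72.7 m/s

72.7 m/s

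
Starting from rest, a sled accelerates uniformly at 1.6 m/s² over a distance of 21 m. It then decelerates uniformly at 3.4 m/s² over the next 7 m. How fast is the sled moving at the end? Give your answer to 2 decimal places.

4.43 m/s

Phase 1 (accelerating): v₀ = 0 m/s, a = 1.6 m/s².
v² = v₀² + 2aΔx = 0² + 2·1.6·21 = 67.2 → v = 8.20 m/s
t = (v − v₀)/a = (8.20 − 0)/1.6 = 5.12 s

Phase 2 (decelerating): v₀ = 8.20 m/s, a = -3.4 m/s².
v² = v₀² + 2aΔx = 8.20² + 2·-3.4·7 = 19.6 → v = 4.43 m/s
t = (v − v₀)/a = (4.43 − 8.20)/-3.4 = 1.11 s
Final speed = 4.43 m/s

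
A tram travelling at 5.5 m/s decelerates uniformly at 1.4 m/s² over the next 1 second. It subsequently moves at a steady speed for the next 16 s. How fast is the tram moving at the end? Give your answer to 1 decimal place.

Phase 1 (decelerating): v₀ = 5.50 m/s, a = -1.4 m/s².
v = v₀ + at = 5.50 + (-1.4)(1) = 4.10 m/s
Δx = v₀t + ½at² = 5.50·1 + 0.5·-1.4·1² = 4.80 m

Phase 2 (constant speed): v₀ = 4.10 m/s, a = 0 m/s².
v = v₀ + at = 4.10 + (0)(16) = 4.10 m/s
Δx = v₀t + ½at² = 4.10·16 + 0.5·0·16² = 65.6 m
Final speed = 4.10 m/s

4.1 m/s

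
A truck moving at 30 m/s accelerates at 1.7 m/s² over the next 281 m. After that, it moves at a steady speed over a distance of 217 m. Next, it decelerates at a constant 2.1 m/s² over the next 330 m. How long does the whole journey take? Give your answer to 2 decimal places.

22.92 s

Phase 1 (accelerating): v₀ = 30.0 m/s, a = 1.7 m/s².
v² = v₀² + 2aΔx = 30.0² + 2·1.7·281 = 1860 → v = 43.1 m/s
t = (v − v₀)/a = (43.1 − 30.0)/1.7 = 7.69 s

Phase 2 (constant speed): v₀ = 43.1 m/s, a = 0 m/s².
Constant speed: t = d/v = 217/43.1 = 5.04 s

Phase 3 (decelerating): v₀ = 43.1 m/s, a = -2.1 m/s².
v² = v₀² + 2aΔx = 43.1² + 2·-2.1·330 = 469 → v = 21.7 m/s
t = (v − v₀)/a = (21.7 − 43.1)/-2.1 = 10.2 s
Total time = 7.69 + 5.04 + 10.2 = 22.9 s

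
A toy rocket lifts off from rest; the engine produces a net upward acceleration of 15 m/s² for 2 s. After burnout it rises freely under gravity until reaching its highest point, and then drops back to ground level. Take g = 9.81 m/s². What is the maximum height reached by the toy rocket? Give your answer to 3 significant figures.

75.9 m

Phase 1 (powered ascent): v₀ = 0 m/s, a = 15 m/s².
v = v₀ + at = 0 + (15)(2) = 30.0 m/s
Δx = v₀t + ½at² = 0·2 + 0.5·15·2² = 30.0 m

Phase 2 (coasting upward): v₀ = 30.0 m/s, a = -9.81 m/s².
v = v₀ + at → t = (0 − 30.0) / -9.81 = 3.06 s
v² = v₀² + 2aΔx → Δx = (0² − 30.0²)/(2·-9.81) = 45.9 m
Maximum height = 30.0 + 45.9 = 75.9 m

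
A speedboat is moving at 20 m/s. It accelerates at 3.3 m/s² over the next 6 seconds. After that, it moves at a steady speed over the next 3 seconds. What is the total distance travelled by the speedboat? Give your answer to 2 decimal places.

Phase 1 (accelerating): v₀ = 20.0 m/s, a = 3.3 m/s².
v = v₀ + at = 20.0 + (3.3)(6) = 39.8 m/s
Δx = v₀t + ½at² = 20.0·6 + 0.5·3.3·6² = 179 m

Phase 2 (constant speed): v₀ = 39.8 m/s, a = 0 m/s².
v = v₀ + at = 39.8 + (0)(3) = 39.8 m/s
Δx = v₀t + ½at² = 39.8·3 + 0.5·0·3² = 119 m
Total distance = 179 + 119 = 299 m

298.80 m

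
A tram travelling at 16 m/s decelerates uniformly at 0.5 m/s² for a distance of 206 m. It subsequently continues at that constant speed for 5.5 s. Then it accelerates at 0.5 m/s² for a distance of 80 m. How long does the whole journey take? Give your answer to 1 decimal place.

32.0 s

Phase 1 (decelerating): v₀ = 16.0 m/s, a = -0.5 m/s².
v² = v₀² + 2aΔx = 16.0² + 2·-0.5·206 = 50.0 → v = 7.07 m/s
t = (v − v₀)/a = (7.07 − 16.0)/-0.5 = 17.9 s

Phase 2 (constant speed): v₀ = 7.07 m/s, a = 0 m/s².
v = v₀ + at = 7.07 + (0)(5.5) = 7.07 m/s
Δx = v₀t + ½at² = 7.07·5.5 + 0.5·0·5.5² = 38.9 m

Phase 3 (accelerating): v₀ = 7.07 m/s, a = 0.5 m/s².
v² = v₀² + 2aΔx = 7.07² + 2·0.5·80 = 130 → v = 11.4 m/s
t = (v − v₀)/a = (11.4 − 7.07)/0.5 = 8.66 s
Total time = 17.9 + 5.50 + 8.66 = 32.0 s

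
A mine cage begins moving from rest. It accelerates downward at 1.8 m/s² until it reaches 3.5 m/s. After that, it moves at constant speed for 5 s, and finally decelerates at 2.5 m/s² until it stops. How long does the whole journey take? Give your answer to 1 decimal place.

8.3 s

Phase 1 (accelerating): v₀ = 0 m/s, a = 1.8 m/s².
v = v₀ + at → t = (3.5 − 0) / 1.8 = 1.94 s
v² = v₀² + 2aΔx → Δx = (3.5² − 0²)/(2·1.8) = 3.40 m

Phase 2 (constant speed): v₀ = 3.50 m/s, a = 0 m/s².
v = v₀ + at = 3.50 + (0)(5) = 3.50 m/s
Δx = v₀t + ½at² = 3.50·5 + 0.5·0·5² = 17.5 m

Phase 3 (decelerating): v₀ = 3.50 m/s, a = -2.5 m/s².
v = v₀ + at → t = (0 − 3.50) / -2.5 = 1.40 s
v² = v₀² + 2aΔx → Δx = (0² − 3.50²)/(2·-2.5) = 2.45 m
Total time = 1.94 + 5.00 + 1.40 = 8.34 s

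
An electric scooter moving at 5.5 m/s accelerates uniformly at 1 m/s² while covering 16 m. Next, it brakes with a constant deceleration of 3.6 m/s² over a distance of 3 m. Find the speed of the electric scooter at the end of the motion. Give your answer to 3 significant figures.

6.38 m/s

Phase 1 (accelerating): v₀ = 5.50 m/s, a = 1 m/s².
v² = v₀² + 2aΔx = 5.50² + 2·1·16 = 62.2 → v = 7.89 m/s
t = (v − v₀)/a = (7.89 − 5.50)/1 = 2.39 s

Phase 2 (decelerating): v₀ = 7.89 m/s, a = -3.6 m/s².
v² = v₀² + 2aΔx = 7.89² + 2·-3.6·3 = 40.6 → v = 6.38 m/s
t = (v − v₀)/a = (6.38 − 7.89)/-3.6 = 0.421 s
Final speed = 6.38 m/s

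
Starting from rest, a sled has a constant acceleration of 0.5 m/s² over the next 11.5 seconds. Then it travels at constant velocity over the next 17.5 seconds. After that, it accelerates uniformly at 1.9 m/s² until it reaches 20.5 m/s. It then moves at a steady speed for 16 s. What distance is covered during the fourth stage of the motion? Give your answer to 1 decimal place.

Phase 1 (accelerating): v₀ = 0 m/s, a = 0.5 m/s².
v = v₀ + at = 0 + (0.5)(11.5) = 5.75 m/s
Δx = v₀t + ½at² = 0·11.5 + 0.5·0.5·11.5² = 33.1 m

Phase 2 (constant speed): v₀ = 5.75 m/s, a = 0 m/s².
v = v₀ + at = 5.75 + (0)(17.5) = 5.75 m/s
Δx = v₀t + ½at² = 5.75·17.5 + 0.5·0·17.5² = 101 m

Phase 3 (accelerating): v₀ = 5.75 m/s, a = 1.9 m/s².
v = v₀ + at → t = (20.5 − 5.75) / 1.9 = 7.76 s
v² = v₀² + 2aΔx → Δx = (20.5² − 5.75²)/(2·1.9) = 102 m

Phase 4 (constant speed): v₀ = 20.5 m/s, a = 0 m/s².
v = v₀ + at = 20.5 + (0)(16) = 20.5 m/s
Δx = v₀t + ½at² = 20.5·16 + 0.5·0·16² = 328 m
Distance in phase 4 = 328 m

328.0 m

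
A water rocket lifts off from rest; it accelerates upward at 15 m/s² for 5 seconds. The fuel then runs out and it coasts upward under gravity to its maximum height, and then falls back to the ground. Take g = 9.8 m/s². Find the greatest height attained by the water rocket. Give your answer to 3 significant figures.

Phase 1 (powered ascent): v₀ = 0 m/s, a = 15 m/s².
v = v₀ + at = 0 + (15)(5) = 75.0 m/s
Δx = v₀t + ½at² = 0·5 + 0.5·15·5² = 188 m

Phase 2 (coasting upward): v₀ = 75.0 m/s, a = -9.8 m/s².
v = v₀ + at → t = (0 − 75.0) / -9.8 = 7.65 s
v² = v₀² + 2aΔx → Δx = (0² − 75.0²)/(2·-9.8) = 287 m
Maximum height = 188 + 287 = 474 m

474 m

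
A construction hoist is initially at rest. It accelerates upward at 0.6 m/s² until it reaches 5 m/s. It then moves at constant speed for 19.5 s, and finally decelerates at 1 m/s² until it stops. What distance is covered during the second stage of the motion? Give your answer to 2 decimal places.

97.50 m

Phase 1 (accelerating): v₀ = 0 m/s, a = 0.6 m/s².
v = v₀ + at → t = (5 − 0) / 0.6 = 8.33 s
v² = v₀² + 2aΔx → Δx = (5² − 0²)/(2·0.6) = 20.8 m

Phase 2 (constant speed): v₀ = 5.00 m/s, a = 0 m/s².
v = v₀ + at = 5.00 + (0)(19.5) = 5.00 m/s
Δx = v₀t + ½at² = 5.00·19.5 + 0.5·0·19.5² = 97.5 m
Distance in phase 2 = 97.5 m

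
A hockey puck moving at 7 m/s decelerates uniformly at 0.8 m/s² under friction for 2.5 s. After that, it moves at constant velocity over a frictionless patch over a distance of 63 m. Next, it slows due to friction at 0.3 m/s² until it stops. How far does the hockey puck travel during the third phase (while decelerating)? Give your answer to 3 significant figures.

Phase 1 (decelerating): v₀ = 7.00 m/s, a = -0.8 m/s².
v = v₀ + at = 7.00 + (-0.8)(2.5) = 5.00 m/s
Δx = v₀t + ½at² = 7.00·2.5 + 0.5·-0.8·2.5² = 15.0 m

Phase 2 (constant speed): v₀ = 5.00 m/s, a = 0 m/s².
Constant speed: t = d/v = 63/5.00 = 12.6 s

Phase 3 (decelerating): v₀ = 5.00 m/s, a = -0.3 m/s².
v = v₀ + at → t = (0 − 5.00) / -0.3 = 16.7 s
v² = v₀² + 2aΔx → Δx = (0² − 5.00²)/(2·-0.3) = 41.7 m
Distance in phase 3 = 41.7 m

41.7 m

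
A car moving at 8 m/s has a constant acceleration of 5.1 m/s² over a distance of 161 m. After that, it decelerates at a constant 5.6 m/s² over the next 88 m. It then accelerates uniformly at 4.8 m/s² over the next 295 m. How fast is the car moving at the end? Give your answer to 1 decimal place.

Phase 1 (accelerating): v₀ = 8.00 m/s, a = 5.1 m/s².
v² = v₀² + 2aΔx = 8.00² + 2·5.1·161 = 1710 → v = 41.3 m/s
t = (v − v₀)/a = (41.3 − 8.00)/5.1 = 6.53 s

Phase 2 (decelerating): v₀ = 41.3 m/s, a = -5.6 m/s².
v² = v₀² + 2aΔx = 41.3² + 2·-5.6·88 = 721 → v = 26.8 m/s
t = (v − v₀)/a = (26.8 − 41.3)/-5.6 = 2.58 s

Phase 3 (accelerating): v₀ = 26.8 m/s, a = 4.8 m/s².
v² = v₀² + 2aΔx = 26.8² + 2·4.8·295 = 3550 → v = 59.6 m/s
t = (v − v₀)/a = (59.6 − 26.8)/4.8 = 6.82 s
Final speed = 59.6 m/s

59.6 m/s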